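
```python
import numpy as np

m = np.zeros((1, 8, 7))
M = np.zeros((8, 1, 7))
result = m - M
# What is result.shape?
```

(8, 8, 7)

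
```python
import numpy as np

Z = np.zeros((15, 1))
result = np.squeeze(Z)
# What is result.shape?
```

(15,)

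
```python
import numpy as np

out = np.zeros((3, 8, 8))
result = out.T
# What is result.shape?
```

(8, 8, 3)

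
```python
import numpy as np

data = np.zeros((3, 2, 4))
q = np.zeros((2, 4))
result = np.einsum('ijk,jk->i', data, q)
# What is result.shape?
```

(3,)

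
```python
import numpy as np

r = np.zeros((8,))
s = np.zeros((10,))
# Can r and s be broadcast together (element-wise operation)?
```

No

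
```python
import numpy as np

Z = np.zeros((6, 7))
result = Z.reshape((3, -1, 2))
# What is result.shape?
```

(3, 7, 2)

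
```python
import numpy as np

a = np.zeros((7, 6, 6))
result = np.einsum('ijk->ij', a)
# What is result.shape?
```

(7, 6)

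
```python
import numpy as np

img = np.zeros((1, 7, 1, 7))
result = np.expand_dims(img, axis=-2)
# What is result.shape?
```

(1, 7, 1, 1, 7)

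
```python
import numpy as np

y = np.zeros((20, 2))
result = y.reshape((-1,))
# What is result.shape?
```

(40,)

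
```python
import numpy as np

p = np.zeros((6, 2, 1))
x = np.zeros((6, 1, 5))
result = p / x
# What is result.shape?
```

(6, 2, 5)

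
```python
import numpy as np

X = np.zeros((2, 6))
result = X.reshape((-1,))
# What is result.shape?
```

(12,)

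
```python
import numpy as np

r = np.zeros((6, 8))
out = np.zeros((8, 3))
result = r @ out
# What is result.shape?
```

(6, 3)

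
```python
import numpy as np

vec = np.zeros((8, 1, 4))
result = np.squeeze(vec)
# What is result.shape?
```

(8, 4)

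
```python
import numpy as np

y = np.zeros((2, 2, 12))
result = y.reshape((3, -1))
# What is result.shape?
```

(3, 16)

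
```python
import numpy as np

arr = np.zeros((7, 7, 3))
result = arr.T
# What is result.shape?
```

(3, 7, 7)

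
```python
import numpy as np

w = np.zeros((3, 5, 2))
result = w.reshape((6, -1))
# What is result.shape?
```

(6, 5)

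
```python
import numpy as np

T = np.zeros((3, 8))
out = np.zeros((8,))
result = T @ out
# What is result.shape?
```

(3,)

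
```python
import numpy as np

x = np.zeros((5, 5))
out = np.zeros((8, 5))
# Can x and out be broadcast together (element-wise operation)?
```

No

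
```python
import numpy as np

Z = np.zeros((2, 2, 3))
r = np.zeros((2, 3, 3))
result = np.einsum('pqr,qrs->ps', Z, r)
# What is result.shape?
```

(2, 3)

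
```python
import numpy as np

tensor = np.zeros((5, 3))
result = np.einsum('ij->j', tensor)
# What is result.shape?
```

(3,)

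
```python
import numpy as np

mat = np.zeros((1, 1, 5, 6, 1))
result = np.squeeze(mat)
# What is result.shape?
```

(5, 6)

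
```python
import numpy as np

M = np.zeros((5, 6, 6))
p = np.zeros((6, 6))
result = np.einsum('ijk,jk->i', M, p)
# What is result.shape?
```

(5,)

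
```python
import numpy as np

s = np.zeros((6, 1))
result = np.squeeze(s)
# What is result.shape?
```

(6,)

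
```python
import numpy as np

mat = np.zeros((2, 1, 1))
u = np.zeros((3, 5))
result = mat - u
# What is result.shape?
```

(2, 3, 5)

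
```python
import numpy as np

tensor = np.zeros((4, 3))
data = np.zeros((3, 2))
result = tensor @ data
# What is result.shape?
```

(4, 2)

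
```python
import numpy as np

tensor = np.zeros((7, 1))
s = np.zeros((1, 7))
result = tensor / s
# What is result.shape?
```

(7, 7)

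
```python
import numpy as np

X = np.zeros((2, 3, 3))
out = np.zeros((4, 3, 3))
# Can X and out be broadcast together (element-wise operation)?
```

No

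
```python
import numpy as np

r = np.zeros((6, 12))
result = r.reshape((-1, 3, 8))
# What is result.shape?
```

(3, 3, 8)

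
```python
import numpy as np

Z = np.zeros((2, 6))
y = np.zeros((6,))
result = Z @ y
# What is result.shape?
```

(2,)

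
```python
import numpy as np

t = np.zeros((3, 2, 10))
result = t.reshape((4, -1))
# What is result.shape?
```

(4, 15)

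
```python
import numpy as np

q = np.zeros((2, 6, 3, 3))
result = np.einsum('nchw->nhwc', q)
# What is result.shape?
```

(2, 3, 3, 6)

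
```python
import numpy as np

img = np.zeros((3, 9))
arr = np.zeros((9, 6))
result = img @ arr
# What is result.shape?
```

(3, 6)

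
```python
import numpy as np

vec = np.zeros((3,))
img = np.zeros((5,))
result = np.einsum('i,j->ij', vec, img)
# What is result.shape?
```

(3, 5)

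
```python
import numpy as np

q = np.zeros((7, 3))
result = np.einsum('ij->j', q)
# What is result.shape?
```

(3,)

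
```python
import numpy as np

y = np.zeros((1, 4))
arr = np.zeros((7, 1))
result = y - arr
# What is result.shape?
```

(7, 4)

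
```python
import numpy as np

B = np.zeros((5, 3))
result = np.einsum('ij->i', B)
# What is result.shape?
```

(5,)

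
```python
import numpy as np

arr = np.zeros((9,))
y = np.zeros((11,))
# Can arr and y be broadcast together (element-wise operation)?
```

No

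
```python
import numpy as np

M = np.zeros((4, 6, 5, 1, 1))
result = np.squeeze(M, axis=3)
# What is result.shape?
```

(4, 6, 5, 1)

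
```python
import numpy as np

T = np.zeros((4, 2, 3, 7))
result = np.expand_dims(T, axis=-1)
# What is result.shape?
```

(4, 2, 3, 7, 1)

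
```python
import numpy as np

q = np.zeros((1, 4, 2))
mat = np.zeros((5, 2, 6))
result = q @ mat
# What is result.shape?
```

(5, 4, 6)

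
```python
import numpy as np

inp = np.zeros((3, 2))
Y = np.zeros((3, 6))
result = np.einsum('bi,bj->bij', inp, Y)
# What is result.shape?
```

(3, 2, 6)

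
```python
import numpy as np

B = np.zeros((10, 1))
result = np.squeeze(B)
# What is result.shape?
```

(10,)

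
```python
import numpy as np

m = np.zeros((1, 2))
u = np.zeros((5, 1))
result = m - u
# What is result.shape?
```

(5, 2)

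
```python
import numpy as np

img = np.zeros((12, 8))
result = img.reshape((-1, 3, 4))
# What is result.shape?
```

(8, 3, 4)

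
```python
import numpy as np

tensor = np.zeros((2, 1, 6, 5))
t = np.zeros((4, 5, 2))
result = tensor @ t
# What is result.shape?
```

(2, 4, 6, 2)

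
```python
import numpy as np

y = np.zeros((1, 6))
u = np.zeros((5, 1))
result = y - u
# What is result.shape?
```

(5, 6)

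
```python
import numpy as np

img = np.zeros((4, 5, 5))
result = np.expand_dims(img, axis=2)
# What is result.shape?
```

(4, 5, 1, 5)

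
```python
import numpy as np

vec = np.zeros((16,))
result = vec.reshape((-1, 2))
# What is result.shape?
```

(8, 2)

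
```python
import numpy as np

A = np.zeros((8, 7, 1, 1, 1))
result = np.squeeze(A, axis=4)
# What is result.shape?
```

(8, 7, 1, 1)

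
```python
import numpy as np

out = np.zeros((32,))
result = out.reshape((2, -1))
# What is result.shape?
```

(2, 16)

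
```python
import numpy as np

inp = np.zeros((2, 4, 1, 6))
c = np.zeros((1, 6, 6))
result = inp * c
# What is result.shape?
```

(2, 4, 6, 6)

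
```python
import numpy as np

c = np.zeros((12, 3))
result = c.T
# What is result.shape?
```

(3, 12)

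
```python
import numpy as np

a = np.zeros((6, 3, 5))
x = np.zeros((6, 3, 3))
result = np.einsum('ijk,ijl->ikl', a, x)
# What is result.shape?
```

(6, 5, 3)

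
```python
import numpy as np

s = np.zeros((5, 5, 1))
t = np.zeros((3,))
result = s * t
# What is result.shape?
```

(5, 5, 3)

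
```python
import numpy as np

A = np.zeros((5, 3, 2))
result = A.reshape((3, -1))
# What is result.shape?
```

(3, 10)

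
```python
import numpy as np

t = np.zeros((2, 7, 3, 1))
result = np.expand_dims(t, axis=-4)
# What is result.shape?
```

(2, 1, 7, 3, 1)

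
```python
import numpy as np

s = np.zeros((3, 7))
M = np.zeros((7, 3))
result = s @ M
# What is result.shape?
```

(3, 3)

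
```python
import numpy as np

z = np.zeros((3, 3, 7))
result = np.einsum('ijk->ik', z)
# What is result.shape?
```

(3, 7)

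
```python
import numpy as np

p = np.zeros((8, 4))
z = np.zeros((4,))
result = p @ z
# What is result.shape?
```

(8,)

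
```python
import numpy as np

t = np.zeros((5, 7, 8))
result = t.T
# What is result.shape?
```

(8, 7, 5)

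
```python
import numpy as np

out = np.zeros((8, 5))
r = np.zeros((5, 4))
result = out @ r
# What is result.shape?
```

(8, 4)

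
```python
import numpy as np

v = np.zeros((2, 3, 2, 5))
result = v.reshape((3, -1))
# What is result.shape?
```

(3, 20)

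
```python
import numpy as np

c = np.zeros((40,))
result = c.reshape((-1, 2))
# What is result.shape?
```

(20, 2)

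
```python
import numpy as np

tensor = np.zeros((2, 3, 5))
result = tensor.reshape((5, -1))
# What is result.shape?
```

(5, 6)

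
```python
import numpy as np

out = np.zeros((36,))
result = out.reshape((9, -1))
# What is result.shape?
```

(9, 4)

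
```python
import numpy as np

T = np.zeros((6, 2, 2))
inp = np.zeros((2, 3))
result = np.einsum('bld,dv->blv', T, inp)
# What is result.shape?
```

(6, 2, 3)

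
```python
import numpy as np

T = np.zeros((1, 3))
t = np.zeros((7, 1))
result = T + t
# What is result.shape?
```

(7, 3)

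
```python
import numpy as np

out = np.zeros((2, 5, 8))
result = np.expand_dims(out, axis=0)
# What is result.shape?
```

(1, 2, 5, 8)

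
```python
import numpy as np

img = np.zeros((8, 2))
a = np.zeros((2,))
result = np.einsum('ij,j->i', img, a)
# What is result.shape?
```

(8,)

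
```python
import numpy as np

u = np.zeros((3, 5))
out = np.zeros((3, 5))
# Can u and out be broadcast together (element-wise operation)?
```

Yes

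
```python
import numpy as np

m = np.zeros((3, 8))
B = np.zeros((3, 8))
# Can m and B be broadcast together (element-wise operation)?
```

Yes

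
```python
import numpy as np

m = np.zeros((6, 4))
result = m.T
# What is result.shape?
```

(4, 6)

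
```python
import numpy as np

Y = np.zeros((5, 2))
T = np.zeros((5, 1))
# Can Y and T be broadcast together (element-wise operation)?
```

Yes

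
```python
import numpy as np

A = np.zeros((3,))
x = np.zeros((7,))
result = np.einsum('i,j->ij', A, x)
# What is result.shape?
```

(3, 7)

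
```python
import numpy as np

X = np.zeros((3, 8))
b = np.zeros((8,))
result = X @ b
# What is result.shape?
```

(3,)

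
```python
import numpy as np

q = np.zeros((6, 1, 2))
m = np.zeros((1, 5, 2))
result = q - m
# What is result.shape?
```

(6, 5, 2)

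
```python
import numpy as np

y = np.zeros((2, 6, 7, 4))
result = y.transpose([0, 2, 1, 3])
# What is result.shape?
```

(2, 7, 6, 4)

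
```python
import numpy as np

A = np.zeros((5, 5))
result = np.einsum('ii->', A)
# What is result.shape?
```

()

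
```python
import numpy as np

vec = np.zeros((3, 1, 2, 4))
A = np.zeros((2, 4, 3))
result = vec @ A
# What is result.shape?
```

(3, 2, 2, 3)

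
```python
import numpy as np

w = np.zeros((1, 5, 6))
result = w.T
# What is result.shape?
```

(6, 5, 1)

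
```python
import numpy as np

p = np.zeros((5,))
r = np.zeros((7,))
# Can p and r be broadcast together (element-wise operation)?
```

No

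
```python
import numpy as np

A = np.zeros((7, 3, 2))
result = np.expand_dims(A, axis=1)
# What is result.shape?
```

(7, 1, 3, 2)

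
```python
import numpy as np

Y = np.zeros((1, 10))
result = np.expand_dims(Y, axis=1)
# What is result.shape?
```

(1, 1, 10)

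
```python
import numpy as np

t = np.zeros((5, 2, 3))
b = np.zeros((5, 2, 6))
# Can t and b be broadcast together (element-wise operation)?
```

No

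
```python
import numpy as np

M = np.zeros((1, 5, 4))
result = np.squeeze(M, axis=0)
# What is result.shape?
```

(5, 4)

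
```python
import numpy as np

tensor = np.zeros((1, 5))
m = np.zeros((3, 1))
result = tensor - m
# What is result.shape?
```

(3, 5)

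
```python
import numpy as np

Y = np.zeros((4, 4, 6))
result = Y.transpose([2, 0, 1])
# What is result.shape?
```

(6, 4, 4)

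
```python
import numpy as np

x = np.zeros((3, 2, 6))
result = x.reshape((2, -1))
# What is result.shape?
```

(2, 18)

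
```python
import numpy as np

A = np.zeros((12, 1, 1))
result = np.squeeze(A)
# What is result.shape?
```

(12,)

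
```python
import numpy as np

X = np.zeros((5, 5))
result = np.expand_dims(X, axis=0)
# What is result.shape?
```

(1, 5, 5)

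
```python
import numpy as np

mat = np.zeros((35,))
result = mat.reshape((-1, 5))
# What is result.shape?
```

(7, 5)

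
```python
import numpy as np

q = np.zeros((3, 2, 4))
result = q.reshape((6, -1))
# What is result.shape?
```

(6, 4)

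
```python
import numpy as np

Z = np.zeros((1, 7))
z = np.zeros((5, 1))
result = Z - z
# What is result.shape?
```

(5, 7)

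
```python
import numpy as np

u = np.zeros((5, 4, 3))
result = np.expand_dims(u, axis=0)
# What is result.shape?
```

(1, 5, 4, 3)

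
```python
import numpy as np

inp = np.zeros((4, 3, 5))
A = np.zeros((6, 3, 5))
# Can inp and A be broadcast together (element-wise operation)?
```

No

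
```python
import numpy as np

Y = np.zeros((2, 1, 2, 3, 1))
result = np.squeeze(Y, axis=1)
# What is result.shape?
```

(2, 2, 3, 1)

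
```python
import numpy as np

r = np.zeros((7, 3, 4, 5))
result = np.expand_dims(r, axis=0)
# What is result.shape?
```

(1, 7, 3, 4, 5)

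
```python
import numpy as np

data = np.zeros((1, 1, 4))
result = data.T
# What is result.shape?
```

(4, 1, 1)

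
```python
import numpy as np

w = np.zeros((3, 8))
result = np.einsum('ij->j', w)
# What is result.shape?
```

(8,)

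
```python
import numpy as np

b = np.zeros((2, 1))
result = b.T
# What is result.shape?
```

(1, 2)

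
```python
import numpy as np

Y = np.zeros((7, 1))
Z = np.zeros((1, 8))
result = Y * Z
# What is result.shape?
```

(7, 8)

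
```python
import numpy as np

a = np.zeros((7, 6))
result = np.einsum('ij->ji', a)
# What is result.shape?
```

(6, 7)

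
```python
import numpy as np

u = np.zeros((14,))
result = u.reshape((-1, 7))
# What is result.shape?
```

(2, 7)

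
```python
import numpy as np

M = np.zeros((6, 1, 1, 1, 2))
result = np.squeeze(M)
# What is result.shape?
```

(6, 2)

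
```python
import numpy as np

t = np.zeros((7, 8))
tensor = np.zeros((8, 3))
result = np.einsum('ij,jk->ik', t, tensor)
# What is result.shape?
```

(7, 3)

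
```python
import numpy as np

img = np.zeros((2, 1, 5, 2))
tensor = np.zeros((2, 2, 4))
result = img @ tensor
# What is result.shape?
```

(2, 2, 5, 4)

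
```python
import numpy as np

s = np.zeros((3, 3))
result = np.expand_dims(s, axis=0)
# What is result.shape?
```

(1, 3, 3)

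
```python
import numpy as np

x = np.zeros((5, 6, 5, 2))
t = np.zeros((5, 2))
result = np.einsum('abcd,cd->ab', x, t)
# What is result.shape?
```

(5, 6)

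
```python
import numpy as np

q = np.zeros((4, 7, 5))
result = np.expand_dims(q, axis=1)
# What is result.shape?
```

(4, 1, 7, 5)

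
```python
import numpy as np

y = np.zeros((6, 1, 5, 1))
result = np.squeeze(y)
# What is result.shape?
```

(6, 5)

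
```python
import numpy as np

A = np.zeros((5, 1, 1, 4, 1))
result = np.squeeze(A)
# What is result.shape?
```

(5, 4)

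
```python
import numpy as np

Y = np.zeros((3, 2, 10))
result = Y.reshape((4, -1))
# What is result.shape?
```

(4, 15)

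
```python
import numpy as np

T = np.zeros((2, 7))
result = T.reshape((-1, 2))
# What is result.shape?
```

(7, 2)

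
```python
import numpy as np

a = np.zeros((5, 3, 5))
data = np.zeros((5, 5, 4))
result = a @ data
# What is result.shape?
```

(5, 3, 4)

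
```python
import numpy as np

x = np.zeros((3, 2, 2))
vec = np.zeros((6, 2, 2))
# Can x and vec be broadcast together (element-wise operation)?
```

No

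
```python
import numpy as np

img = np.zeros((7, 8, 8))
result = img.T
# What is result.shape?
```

(8, 8, 7)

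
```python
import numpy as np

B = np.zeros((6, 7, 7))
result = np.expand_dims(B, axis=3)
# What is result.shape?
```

(6, 7, 7, 1)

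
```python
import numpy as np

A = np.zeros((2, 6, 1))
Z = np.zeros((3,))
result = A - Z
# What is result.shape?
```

(2, 6, 3)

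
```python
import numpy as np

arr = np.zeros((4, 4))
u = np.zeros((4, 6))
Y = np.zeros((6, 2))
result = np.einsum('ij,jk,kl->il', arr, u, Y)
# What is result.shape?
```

(4, 2)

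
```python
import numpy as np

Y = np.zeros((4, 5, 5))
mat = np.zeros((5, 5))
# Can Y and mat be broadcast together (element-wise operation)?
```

Yes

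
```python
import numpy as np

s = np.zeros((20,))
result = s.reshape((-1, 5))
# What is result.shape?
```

(4, 5)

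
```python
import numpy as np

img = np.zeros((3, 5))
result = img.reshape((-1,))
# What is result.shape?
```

(15,)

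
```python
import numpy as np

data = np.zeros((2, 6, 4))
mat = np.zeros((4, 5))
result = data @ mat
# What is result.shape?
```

(2, 6, 5)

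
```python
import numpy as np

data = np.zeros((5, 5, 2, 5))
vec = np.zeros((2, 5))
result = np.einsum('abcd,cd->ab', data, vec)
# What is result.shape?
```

(5, 5)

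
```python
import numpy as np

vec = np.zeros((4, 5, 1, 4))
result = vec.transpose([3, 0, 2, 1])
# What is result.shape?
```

(4, 4, 1, 5)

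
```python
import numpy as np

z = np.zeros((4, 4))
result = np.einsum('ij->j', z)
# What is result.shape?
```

(4,)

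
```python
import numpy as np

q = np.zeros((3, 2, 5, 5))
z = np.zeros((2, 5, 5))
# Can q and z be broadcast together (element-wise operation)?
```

Yes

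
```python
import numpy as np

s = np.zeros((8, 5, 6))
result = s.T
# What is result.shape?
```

(6, 5, 8)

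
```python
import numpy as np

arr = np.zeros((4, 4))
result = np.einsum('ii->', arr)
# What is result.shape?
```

()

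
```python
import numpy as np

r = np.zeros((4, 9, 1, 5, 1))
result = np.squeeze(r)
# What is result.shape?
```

(4, 9, 5)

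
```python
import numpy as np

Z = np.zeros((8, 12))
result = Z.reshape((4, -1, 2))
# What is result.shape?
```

(4, 12, 2)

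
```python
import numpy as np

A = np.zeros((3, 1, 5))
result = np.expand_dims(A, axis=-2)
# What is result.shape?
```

(3, 1, 1, 5)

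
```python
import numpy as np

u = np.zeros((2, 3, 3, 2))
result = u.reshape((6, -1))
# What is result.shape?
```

(6, 6)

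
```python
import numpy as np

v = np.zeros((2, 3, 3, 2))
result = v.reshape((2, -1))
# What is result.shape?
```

(2, 18)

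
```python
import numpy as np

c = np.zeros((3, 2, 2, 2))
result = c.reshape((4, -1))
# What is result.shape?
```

(4, 6)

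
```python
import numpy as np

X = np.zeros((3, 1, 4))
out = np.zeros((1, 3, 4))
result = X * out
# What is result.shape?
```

(3, 3, 4)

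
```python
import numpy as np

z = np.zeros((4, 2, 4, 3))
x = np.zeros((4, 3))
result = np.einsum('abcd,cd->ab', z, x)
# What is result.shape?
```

(4, 2)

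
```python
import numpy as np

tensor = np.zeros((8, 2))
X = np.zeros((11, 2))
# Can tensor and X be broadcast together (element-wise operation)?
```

No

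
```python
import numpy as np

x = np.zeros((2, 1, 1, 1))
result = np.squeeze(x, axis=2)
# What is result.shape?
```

(2, 1, 1)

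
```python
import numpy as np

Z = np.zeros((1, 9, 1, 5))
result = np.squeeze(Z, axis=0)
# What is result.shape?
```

(9, 1, 5)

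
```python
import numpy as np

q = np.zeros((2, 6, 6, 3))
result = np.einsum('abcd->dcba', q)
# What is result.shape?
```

(3, 6, 6, 2)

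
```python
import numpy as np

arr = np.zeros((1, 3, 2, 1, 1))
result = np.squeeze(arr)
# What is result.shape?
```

(3, 2)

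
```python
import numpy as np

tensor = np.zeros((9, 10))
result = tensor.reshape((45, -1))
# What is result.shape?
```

(45, 2)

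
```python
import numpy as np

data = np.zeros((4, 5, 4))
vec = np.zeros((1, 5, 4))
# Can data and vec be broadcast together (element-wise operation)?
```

Yes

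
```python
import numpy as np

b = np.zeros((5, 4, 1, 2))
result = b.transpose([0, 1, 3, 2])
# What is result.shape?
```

(5, 4, 2, 1)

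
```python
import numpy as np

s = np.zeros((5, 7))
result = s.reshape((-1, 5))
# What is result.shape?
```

(7, 5)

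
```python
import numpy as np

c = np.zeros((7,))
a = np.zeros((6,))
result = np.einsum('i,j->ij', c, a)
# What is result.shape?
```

(7, 6)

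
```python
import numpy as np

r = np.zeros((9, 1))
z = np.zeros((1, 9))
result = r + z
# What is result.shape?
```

(9, 9)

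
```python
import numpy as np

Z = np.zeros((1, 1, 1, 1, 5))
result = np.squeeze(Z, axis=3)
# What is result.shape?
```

(1, 1, 1, 5)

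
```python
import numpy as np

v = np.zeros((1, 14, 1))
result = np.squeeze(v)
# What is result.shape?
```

(14,)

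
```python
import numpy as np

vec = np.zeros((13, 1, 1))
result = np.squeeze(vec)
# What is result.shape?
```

(13,)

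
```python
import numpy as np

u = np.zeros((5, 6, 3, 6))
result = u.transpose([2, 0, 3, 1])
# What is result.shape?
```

(3, 5, 6, 6)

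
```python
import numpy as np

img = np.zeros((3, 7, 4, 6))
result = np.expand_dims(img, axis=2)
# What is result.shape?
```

(3, 7, 1, 4, 6)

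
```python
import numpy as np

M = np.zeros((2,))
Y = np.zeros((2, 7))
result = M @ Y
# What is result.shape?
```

(7,)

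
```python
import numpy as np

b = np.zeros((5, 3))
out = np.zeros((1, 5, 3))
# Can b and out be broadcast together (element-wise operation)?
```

Yes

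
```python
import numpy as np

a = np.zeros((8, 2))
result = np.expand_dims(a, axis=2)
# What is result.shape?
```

(8, 2, 1)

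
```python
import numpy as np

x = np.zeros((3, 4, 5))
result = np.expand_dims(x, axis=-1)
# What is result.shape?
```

(3, 4, 5, 1)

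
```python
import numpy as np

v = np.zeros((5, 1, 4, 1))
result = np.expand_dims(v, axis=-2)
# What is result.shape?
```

(5, 1, 4, 1, 1)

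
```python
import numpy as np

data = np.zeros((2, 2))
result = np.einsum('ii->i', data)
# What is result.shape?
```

(2,)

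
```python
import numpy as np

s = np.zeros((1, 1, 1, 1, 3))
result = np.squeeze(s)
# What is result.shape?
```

(3,)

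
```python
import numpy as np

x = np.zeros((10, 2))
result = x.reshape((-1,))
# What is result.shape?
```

(20,)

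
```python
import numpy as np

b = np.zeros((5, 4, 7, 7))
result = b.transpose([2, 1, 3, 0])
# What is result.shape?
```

(7, 4, 7, 5)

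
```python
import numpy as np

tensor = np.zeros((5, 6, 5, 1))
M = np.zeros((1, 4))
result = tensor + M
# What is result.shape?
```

(5, 6, 5, 4)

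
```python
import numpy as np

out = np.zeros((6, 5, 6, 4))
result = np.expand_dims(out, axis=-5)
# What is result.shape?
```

(1, 6, 5, 6, 4)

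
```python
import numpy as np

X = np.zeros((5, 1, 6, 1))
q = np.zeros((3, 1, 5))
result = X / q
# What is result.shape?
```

(5, 3, 6, 5)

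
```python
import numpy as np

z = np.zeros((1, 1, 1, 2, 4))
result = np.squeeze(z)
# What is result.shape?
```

(2, 4)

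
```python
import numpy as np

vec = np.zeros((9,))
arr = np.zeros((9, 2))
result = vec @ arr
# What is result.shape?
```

(2,)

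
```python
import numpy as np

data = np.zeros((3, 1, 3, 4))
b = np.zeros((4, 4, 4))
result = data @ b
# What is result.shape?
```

(3, 4, 3, 4)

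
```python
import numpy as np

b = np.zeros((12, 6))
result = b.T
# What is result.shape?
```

(6, 12)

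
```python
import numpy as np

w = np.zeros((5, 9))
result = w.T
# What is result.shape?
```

(9, 5)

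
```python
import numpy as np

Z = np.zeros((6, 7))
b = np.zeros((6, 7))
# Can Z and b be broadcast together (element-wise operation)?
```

Yes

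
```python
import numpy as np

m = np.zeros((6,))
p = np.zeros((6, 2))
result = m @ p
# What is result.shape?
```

(2,)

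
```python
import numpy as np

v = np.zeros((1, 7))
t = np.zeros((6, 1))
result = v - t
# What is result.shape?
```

(6, 7)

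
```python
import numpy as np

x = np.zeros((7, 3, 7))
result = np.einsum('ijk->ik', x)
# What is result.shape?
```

(7, 7)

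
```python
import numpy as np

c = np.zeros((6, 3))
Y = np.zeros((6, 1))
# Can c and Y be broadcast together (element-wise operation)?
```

Yes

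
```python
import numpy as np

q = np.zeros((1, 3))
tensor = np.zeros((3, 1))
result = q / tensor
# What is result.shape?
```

(3, 3)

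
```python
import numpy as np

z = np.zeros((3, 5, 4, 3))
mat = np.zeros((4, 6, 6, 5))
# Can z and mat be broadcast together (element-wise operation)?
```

No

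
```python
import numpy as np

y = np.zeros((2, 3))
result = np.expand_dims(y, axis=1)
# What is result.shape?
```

(2, 1, 3)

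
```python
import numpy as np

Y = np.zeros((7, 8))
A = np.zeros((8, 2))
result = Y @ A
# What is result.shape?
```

(7, 2)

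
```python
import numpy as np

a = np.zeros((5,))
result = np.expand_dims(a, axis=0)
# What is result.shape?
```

(1, 5)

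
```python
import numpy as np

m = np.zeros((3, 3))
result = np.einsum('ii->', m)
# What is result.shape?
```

()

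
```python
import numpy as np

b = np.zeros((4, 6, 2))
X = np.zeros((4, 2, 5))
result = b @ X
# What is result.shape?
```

(4, 6, 5)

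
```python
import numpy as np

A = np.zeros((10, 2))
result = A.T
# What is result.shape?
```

(2, 10)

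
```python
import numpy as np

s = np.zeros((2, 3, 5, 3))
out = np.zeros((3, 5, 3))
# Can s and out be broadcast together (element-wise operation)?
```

Yes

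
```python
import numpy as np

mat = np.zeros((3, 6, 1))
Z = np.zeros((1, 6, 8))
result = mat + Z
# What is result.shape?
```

(3, 6, 8)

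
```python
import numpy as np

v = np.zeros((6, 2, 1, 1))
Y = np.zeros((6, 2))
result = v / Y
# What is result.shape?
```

(6, 2, 6, 2)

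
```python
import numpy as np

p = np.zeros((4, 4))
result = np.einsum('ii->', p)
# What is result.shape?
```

()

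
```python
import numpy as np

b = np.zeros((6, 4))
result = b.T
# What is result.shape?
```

(4, 6)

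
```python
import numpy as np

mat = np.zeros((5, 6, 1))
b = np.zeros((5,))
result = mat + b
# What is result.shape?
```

(5, 6, 5)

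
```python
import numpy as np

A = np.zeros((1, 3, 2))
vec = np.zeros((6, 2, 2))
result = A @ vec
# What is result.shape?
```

(6, 3, 2)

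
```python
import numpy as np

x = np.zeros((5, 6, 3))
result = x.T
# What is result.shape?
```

(3, 6, 5)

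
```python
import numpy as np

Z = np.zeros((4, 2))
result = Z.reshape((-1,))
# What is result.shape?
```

(8,)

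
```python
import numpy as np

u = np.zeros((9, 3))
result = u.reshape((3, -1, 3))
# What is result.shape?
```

(3, 3, 3)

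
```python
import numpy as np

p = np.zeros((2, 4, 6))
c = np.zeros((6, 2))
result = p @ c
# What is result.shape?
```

(2, 4, 2)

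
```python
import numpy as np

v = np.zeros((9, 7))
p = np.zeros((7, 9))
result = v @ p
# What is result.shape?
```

(9, 9)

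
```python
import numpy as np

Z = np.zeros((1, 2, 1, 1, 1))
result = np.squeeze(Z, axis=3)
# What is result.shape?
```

(1, 2, 1, 1)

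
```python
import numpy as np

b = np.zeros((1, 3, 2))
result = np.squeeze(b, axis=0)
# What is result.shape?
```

(3, 2)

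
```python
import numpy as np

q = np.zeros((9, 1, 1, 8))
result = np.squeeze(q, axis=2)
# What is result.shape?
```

(9, 1, 8)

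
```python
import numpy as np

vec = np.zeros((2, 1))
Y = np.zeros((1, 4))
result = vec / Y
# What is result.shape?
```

(2, 4)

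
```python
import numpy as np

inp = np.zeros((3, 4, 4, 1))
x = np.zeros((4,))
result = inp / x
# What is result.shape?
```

(3, 4, 4, 4)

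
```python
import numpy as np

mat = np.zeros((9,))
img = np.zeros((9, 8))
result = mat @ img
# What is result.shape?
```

(8,)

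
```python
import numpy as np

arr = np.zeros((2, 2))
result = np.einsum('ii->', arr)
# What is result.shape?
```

()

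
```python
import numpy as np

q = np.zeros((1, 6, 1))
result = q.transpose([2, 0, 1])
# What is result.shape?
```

(1, 1, 6)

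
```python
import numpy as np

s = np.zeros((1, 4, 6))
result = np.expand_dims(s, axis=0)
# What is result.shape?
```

(1, 1, 4, 6)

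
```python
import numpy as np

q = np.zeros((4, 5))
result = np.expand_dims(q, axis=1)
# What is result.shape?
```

(4, 1, 5)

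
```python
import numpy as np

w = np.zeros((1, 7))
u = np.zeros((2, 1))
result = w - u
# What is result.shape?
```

(2, 7)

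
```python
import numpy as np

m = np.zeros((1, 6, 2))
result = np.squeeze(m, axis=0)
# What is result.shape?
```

(6, 2)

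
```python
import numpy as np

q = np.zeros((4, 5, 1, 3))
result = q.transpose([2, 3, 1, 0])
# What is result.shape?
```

(1, 3, 5, 4)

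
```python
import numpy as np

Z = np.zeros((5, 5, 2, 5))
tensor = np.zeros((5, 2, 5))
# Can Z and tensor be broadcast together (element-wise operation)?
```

Yes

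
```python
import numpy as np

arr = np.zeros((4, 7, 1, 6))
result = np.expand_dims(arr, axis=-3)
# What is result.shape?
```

(4, 7, 1, 1, 6)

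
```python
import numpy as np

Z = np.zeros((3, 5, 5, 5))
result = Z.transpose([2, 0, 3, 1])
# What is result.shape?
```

(5, 3, 5, 5)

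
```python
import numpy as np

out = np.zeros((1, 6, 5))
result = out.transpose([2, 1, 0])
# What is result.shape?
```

(5, 6, 1)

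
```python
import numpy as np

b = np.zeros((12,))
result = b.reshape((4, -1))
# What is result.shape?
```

(4, 3)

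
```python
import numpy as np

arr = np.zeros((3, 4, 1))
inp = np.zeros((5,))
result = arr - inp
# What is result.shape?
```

(3, 4, 5)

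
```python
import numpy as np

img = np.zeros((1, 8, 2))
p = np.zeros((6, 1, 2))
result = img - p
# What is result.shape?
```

(6, 8, 2)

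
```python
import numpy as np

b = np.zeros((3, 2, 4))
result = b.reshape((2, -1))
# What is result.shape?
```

(2, 12)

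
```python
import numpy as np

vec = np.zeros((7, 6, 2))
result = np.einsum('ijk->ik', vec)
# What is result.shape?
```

(7, 2)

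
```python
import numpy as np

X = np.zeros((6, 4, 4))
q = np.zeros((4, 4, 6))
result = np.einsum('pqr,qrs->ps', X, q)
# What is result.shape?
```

(6, 6)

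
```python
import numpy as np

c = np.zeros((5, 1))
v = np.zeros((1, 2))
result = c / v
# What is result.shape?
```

(5, 2)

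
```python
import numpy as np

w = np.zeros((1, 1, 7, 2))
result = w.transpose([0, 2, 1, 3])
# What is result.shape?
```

(1, 7, 1, 2)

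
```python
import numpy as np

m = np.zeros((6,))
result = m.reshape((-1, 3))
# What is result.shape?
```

(2, 3)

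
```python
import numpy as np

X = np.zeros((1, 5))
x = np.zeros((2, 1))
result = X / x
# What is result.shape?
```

(2, 5)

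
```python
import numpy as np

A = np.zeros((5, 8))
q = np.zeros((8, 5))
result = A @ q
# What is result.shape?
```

(5, 5)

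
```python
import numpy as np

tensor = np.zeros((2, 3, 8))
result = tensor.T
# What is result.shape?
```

(8, 3, 2)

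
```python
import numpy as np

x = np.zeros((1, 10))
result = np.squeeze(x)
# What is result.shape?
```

(10,)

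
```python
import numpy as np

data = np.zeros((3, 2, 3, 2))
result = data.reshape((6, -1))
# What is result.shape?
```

(6, 6)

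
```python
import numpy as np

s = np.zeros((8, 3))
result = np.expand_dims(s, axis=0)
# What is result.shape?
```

(1, 8, 3)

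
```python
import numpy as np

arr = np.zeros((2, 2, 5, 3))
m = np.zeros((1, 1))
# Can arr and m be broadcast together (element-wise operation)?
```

Yes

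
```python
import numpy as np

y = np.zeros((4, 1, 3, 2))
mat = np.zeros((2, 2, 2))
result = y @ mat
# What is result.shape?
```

(4, 2, 3, 2)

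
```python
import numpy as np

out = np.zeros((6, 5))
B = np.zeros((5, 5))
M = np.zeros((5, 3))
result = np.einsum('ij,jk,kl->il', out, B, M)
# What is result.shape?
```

(6, 3)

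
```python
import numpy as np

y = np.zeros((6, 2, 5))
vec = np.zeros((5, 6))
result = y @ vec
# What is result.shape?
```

(6, 2, 6)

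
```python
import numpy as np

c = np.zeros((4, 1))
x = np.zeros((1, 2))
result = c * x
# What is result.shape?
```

(4, 2)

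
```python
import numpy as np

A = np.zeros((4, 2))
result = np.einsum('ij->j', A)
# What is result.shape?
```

(2,)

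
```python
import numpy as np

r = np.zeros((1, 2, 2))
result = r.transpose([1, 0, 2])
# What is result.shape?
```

(2, 1, 2)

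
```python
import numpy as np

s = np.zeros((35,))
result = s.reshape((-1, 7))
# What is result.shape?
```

(5, 7)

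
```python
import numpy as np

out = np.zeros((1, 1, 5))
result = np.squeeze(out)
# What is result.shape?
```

(5,)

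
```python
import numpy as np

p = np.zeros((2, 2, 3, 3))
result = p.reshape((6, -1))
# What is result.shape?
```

(6, 6)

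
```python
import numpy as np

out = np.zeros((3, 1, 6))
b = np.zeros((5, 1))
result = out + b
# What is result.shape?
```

(3, 5, 6)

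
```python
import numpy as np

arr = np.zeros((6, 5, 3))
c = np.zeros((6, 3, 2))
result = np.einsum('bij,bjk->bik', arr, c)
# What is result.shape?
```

(6, 5, 2)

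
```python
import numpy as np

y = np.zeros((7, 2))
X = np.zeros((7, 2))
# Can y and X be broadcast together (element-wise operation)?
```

Yes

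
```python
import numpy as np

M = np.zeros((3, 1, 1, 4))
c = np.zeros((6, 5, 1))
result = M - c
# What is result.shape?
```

(3, 6, 5, 4)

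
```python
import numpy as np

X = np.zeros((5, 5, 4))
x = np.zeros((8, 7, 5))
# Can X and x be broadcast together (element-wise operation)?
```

No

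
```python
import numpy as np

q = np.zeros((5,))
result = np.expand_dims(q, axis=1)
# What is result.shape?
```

(5, 1)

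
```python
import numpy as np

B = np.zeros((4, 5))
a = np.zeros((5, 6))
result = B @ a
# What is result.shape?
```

(4, 6)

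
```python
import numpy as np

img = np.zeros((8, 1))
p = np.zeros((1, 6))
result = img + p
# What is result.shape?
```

(8, 6)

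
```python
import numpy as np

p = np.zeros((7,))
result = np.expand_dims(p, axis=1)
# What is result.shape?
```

(7, 1)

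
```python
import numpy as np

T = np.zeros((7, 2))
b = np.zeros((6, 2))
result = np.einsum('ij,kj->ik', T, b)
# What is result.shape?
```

(7, 6)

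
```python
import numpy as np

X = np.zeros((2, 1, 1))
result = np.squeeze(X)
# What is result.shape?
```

(2,)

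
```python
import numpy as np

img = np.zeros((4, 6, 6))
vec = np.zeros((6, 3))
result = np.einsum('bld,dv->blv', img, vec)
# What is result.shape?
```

(4, 6, 3)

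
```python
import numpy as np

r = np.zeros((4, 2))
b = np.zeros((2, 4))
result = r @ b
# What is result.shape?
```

(4, 4)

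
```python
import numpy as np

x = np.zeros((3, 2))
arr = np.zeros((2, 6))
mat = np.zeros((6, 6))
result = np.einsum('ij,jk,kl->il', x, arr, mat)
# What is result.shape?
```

(3, 6)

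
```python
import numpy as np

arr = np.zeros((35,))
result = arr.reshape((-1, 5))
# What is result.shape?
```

(7, 5)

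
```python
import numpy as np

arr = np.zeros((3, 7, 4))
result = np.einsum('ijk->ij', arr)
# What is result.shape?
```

(3, 7)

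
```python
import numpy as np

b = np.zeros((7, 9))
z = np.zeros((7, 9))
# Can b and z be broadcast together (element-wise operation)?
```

Yes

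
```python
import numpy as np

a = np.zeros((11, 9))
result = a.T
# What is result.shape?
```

(9, 11)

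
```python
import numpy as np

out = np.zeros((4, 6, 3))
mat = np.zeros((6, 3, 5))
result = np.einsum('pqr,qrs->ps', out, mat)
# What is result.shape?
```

(4, 5)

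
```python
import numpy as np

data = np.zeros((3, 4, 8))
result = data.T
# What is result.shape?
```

(8, 4, 3)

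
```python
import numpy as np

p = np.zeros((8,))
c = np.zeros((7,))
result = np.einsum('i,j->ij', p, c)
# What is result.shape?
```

(8, 7)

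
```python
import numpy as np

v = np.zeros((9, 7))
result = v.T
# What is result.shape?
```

(7, 9)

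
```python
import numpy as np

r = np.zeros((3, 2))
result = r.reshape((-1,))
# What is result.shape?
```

(6,)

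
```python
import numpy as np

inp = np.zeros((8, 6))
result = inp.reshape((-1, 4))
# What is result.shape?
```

(12, 4)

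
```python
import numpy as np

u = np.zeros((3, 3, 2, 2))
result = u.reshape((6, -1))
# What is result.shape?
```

(6, 6)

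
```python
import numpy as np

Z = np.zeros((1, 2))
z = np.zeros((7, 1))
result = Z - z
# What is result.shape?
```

(7, 2)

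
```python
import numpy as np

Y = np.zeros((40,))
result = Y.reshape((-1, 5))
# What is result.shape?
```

(8, 5)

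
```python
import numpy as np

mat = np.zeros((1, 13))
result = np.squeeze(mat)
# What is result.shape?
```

(13,)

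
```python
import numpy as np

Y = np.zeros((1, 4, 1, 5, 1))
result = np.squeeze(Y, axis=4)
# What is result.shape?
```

(1, 4, 1, 5)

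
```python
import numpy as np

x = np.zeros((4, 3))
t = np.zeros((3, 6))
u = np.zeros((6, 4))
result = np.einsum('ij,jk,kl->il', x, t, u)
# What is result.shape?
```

(4, 4)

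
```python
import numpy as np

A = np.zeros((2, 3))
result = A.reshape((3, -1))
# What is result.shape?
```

(3, 2)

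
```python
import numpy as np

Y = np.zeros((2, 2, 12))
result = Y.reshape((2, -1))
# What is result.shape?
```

(2, 24)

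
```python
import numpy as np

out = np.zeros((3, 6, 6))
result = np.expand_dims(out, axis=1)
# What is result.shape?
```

(3, 1, 6, 6)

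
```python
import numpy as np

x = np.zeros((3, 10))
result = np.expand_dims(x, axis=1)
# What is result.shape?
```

(3, 1, 10)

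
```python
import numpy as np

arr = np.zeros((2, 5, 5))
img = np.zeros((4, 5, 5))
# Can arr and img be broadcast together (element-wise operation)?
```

No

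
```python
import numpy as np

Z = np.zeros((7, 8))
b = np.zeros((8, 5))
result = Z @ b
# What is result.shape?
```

(7, 5)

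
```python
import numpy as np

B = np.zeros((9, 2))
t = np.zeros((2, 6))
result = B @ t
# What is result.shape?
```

(9, 6)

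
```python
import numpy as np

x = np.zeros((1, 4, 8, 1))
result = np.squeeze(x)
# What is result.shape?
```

(4, 8)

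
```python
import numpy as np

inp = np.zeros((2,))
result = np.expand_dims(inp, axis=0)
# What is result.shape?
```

(1, 2)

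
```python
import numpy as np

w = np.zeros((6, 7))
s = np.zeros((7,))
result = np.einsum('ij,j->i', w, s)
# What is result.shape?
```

(6,)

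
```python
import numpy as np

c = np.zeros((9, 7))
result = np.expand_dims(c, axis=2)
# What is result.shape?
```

(9, 7, 1)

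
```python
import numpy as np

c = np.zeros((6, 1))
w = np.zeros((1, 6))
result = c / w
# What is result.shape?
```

(6, 6)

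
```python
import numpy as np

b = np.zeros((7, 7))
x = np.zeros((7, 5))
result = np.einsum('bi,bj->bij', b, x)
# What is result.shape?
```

(7, 7, 5)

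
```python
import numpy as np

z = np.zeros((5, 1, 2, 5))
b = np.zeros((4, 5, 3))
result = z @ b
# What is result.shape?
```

(5, 4, 2, 3)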